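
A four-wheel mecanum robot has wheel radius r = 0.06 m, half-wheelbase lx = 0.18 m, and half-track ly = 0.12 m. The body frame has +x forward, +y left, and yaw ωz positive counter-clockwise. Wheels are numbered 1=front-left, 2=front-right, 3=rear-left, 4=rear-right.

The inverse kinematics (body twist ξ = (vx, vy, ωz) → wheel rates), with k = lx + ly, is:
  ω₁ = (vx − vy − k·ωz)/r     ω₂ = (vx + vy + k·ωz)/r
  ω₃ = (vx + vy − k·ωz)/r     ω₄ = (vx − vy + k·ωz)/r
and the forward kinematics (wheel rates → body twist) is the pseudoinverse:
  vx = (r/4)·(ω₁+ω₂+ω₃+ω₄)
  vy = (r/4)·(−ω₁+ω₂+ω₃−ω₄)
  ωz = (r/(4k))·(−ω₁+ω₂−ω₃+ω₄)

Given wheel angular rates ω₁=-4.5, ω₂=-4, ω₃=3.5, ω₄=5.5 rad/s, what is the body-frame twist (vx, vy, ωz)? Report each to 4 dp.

k = lx + ly = 0.18 + 0.12 = 0.3000
ω₁+ω₂+ω₃+ω₄ = 0.5000  →  vx = (0.06/4)·0.5000 = 0.0075
−ω₁+ω₂+ω₃−ω₄ = -1.5000  →  vy = (0.06/4)·-1.5000 = -0.0225
−ω₁+ω₂−ω₃+ω₄ = 2.5000  →  ωz = (0.06/1.2000)·2.5000 = 0.1250

(0.0075, -0.0225, 0.1250)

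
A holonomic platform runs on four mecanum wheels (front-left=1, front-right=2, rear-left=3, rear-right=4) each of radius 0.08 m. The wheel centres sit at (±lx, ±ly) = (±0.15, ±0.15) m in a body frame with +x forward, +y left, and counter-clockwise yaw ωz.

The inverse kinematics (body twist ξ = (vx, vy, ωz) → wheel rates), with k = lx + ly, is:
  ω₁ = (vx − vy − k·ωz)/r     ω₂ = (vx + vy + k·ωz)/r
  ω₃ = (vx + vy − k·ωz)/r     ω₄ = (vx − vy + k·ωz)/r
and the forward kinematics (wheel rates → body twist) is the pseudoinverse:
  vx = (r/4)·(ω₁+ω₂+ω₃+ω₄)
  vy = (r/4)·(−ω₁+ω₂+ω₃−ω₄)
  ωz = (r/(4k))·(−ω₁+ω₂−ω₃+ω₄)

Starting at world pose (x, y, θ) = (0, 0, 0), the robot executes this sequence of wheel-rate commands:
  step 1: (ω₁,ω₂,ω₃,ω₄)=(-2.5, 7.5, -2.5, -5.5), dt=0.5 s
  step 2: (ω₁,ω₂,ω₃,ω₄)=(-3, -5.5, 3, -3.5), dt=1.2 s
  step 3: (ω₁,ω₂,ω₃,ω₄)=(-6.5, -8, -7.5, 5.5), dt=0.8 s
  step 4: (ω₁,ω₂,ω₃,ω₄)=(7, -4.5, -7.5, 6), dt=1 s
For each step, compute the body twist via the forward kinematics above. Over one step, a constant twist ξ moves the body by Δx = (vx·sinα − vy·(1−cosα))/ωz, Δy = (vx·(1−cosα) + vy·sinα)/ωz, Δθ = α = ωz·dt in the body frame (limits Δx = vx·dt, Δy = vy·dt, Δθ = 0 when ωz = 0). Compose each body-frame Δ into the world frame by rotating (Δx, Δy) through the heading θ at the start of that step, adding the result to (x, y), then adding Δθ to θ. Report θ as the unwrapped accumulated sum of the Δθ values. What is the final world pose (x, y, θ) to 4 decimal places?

step 1: ξ=(vx,vy,ωz)=(-0.0600, 0.2600, 0.4667), dt=0.5 → body Δ=(-0.0448, 0.1253, 0.2333) → world pose (-0.0448, 0.1253, 0.2333)
step 2: ξ=(vx,vy,ωz)=(-0.1800, 0.0800, -0.6000), dt=1.2 → body Δ=(-0.1647, 0.1624, -0.7200) → world pose (-0.2426, 0.2452, -0.4867)
step 3: ξ=(vx,vy,ωz)=(-0.3300, -0.2900, 0.7667), dt=0.8 → body Δ=(-0.1788, -0.2962, 0.6133) → world pose (-0.5392, 0.0671, 0.1267)
step 4: ξ=(vx,vy,ωz)=(0.0200, -0.5000, 0.1333), dt=1.0 → body Δ=(0.0532, -0.4972, 0.1333) → world pose (-0.4236, -0.4194, 0.2600)

(-0.4236, -0.4194, 0.2600)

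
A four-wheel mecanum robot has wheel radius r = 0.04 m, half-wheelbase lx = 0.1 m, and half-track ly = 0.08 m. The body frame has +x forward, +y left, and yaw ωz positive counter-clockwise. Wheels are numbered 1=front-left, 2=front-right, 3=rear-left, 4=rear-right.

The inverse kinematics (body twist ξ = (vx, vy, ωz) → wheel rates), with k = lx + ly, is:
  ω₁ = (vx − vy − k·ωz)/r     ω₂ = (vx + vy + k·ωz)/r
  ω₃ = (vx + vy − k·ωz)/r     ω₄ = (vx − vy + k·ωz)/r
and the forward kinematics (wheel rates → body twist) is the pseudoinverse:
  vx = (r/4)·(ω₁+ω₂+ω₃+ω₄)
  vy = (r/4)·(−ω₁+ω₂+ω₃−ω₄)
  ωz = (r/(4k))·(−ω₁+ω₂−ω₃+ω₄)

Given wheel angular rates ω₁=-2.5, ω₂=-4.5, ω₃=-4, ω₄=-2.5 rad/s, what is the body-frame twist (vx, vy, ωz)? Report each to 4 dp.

k = lx + ly = 0.1 + 0.08 = 0.1800
ω₁+ω₂+ω₃+ω₄ = -13.5000  →  vx = (0.04/4)·-13.5000 = -0.1350
−ω₁+ω₂+ω₃−ω₄ = -3.5000  →  vy = (0.04/4)·-3.5000 = -0.0350
−ω₁+ω₂−ω₃+ω₄ = -0.5000  →  ωz = (0.04/0.7200)·-0.5000 = -0.0278

(-0.1350, -0.0350, -0.0278)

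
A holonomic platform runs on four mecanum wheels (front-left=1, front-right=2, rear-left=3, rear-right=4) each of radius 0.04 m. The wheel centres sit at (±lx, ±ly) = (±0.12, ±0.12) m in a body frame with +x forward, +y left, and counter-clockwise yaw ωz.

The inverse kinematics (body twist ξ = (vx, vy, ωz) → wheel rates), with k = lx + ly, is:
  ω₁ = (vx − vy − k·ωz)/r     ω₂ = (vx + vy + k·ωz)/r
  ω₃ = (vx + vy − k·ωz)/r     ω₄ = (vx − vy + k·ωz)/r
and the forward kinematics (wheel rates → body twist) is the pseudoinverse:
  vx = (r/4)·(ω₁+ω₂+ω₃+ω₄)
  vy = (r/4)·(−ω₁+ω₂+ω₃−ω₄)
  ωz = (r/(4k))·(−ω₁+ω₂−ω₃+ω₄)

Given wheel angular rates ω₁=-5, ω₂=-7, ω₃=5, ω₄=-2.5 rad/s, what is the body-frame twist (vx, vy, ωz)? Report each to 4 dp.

(-0.0950, 0.0550, -0.3958)

k = lx + ly = 0.12 + 0.12 = 0.2400
ω₁+ω₂+ω₃+ω₄ = -9.5000  →  vx = (0.04/4)·-9.5000 = -0.0950
−ω₁+ω₂+ω₃−ω₄ = 5.5000  →  vy = (0.04/4)·5.5000 = 0.0550
−ω₁+ω₂−ω₃+ω₄ = -9.5000  →  ωz = (0.04/0.9600)·-9.5000 = -0.3958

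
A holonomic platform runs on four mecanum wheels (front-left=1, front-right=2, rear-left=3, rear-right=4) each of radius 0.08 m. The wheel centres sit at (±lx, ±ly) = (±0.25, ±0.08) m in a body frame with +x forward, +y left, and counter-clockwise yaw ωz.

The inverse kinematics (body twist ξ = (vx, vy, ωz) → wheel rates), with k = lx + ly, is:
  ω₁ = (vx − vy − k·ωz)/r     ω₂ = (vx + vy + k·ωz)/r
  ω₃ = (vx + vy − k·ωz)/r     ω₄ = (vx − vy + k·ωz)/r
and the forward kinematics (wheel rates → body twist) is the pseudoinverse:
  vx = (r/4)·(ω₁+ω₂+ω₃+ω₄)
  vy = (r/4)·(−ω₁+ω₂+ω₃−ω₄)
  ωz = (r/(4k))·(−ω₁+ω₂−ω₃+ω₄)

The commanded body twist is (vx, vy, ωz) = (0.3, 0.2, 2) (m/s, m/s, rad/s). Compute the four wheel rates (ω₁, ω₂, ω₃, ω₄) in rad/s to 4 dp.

(-7.0000, 14.5000, -2.0000, 9.5000)

k = lx + ly = 0.25 + 0.08 = 0.3300;  k·ωz = 0.3300·2 = 0.6600
ω₁ (FL) = (vx − vy − k·ωz)/r = -0.5600/0.08 = -7.0000
ω₂ (FR) = (vx + vy + k·ωz)/r = 1.1600/0.08 = 14.5000
ω₃ (RL) = (vx + vy − k·ωz)/r = -0.1600/0.08 = -2.0000
ω₄ (RR) = (vx − vy + k·ωz)/r = 0.7600/0.08 = 9.5000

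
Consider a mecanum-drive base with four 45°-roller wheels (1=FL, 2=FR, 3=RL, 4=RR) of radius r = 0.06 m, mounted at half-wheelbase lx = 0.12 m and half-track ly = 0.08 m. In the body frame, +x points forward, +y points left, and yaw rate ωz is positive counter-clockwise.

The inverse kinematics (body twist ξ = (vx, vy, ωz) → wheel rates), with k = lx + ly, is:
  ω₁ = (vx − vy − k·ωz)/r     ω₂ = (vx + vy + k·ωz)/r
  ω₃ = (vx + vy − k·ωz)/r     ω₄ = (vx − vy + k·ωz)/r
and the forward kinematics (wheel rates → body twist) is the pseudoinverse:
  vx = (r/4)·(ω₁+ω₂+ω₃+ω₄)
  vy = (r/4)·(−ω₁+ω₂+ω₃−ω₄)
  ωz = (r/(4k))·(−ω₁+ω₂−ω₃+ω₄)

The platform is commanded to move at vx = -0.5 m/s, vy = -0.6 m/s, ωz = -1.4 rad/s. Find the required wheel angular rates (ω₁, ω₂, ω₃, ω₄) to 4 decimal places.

(6.3333, -23.0000, -13.6667, -3.0000)

k = lx + ly = 0.12 + 0.08 = 0.2000;  k·ωz = 0.2000·-1.4 = -0.2800
ω₁ (FL) = (vx − vy − k·ωz)/r = 0.3800/0.06 = 6.3333
ω₂ (FR) = (vx + vy + k·ωz)/r = -1.3800/0.06 = -23.0000
ω₃ (RL) = (vx + vy − k·ωz)/r = -0.8200/0.06 = -13.6667
ω₄ (RR) = (vx − vy + k·ωz)/r = -0.1800/0.06 = -3.0000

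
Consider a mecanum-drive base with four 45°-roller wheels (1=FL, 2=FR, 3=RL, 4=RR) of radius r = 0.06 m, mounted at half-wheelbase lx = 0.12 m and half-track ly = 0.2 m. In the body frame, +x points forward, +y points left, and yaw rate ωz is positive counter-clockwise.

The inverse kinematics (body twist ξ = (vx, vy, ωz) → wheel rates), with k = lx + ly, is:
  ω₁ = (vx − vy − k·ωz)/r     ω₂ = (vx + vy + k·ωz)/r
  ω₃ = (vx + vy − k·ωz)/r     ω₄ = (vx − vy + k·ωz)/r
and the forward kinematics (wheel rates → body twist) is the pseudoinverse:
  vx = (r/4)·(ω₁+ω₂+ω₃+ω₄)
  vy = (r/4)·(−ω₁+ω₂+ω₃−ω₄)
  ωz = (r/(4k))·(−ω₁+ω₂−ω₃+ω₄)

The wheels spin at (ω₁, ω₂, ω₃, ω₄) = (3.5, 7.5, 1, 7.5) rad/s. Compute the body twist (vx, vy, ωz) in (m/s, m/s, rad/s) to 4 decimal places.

(0.2925, -0.0375, 0.4922)

k = lx + ly = 0.12 + 0.2 = 0.3200
ω₁+ω₂+ω₃+ω₄ = 19.5000  →  vx = (0.06/4)·19.5000 = 0.2925
−ω₁+ω₂+ω₃−ω₄ = -2.5000  →  vy = (0.06/4)·-2.5000 = -0.0375
−ω₁+ω₂−ω₃+ω₄ = 10.5000  →  ωz = (0.06/1.2800)·10.5000 = 0.4922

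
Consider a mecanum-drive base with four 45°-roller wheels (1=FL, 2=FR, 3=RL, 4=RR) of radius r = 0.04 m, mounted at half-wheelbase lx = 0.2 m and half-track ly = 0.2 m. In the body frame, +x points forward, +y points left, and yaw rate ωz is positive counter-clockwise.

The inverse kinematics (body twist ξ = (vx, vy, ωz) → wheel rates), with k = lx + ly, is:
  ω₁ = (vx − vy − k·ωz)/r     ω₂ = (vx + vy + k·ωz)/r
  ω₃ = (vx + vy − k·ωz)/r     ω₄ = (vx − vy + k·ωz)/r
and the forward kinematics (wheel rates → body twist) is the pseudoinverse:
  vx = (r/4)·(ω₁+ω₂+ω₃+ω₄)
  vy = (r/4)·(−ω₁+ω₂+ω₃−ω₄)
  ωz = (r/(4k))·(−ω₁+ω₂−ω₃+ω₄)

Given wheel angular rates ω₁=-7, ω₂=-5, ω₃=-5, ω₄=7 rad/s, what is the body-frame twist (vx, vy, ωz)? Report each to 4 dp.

k = lx + ly = 0.2 + 0.2 = 0.4000
ω₁+ω₂+ω₃+ω₄ = -10.0000  →  vx = (0.04/4)·-10.0000 = -0.1000
−ω₁+ω₂+ω₃−ω₄ = -10.0000  →  vy = (0.04/4)·-10.0000 = -0.1000
−ω₁+ω₂−ω₃+ω₄ = 14.0000  →  ωz = (0.04/1.6000)·14.0000 = 0.3500

(-0.1000, -0.1000, 0.3500)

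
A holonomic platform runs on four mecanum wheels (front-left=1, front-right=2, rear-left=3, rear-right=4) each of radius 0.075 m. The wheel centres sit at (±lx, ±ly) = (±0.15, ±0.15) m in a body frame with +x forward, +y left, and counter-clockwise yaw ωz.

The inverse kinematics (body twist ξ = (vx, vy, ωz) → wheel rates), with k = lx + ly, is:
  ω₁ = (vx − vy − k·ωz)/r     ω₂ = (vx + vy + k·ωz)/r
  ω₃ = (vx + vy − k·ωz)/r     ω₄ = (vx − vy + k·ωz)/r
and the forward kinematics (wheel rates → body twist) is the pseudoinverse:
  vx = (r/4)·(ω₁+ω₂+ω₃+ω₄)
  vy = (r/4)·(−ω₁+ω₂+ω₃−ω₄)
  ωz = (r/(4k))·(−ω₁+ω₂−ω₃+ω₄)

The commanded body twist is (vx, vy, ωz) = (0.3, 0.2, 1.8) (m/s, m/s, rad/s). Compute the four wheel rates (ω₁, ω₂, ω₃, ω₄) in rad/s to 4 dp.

(-5.8667, 13.8667, -0.5333, 8.5333)

k = lx + ly = 0.15 + 0.15 = 0.3000;  k·ωz = 0.3000·1.8 = 0.5400
ω₁ (FL) = (vx − vy − k·ωz)/r = -0.4400/0.075 = -5.8667
ω₂ (FR) = (vx + vy + k·ωz)/r = 1.0400/0.075 = 13.8667
ω₃ (RL) = (vx + vy − k·ωz)/r = -0.0400/0.075 = -0.5333
ω₄ (RR) = (vx − vy + k·ωz)/r = 0.6400/0.075 = 8.5333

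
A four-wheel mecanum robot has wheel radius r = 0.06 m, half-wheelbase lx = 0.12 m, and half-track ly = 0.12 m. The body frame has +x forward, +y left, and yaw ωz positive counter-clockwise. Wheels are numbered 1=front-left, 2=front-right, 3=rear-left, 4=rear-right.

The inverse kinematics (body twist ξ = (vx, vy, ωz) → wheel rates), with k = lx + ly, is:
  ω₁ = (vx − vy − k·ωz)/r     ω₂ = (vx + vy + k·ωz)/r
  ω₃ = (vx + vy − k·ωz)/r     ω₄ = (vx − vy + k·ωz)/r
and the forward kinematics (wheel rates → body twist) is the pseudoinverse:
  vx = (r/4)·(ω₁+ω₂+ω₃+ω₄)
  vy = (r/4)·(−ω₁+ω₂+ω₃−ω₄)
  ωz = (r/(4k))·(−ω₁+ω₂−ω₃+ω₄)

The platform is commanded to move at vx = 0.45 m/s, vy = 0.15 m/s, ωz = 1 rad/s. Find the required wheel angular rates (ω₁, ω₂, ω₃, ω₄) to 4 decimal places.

k = lx + ly = 0.12 + 0.12 = 0.2400;  k·ωz = 0.2400·1 = 0.2400
ω₁ (FL) = (vx − vy − k·ωz)/r = 0.0600/0.06 = 1.0000
ω₂ (FR) = (vx + vy + k·ωz)/r = 0.8400/0.06 = 14.0000
ω₃ (RL) = (vx + vy − k·ωz)/r = 0.3600/0.06 = 6.0000
ω₄ (RR) = (vx − vy + k·ωz)/r = 0.5400/0.06 = 9.0000

(1.0000, 14.0000, 6.0000, 9.0000)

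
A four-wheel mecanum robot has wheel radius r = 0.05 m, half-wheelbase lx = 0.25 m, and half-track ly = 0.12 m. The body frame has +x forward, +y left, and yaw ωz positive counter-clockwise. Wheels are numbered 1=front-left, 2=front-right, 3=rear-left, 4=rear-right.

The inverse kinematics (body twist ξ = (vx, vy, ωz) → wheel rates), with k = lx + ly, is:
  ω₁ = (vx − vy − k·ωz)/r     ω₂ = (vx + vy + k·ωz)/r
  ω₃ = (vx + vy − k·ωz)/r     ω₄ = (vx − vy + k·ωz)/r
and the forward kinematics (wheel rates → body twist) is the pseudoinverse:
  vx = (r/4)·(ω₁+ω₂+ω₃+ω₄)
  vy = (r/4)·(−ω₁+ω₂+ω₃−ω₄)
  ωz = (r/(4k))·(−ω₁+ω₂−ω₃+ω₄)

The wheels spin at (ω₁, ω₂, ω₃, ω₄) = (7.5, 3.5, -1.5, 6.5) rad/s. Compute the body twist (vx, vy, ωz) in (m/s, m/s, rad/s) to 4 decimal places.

(0.2000, -0.1500, 0.1351)

k = lx + ly = 0.25 + 0.12 = 0.3700
ω₁+ω₂+ω₃+ω₄ = 16.0000  →  vx = (0.05/4)·16.0000 = 0.2000
−ω₁+ω₂+ω₃−ω₄ = -12.0000  →  vy = (0.05/4)·-12.0000 = -0.1500
−ω₁+ω₂−ω₃+ω₄ = 4.0000  →  ωz = (0.05/1.4800)·4.0000 = 0.1351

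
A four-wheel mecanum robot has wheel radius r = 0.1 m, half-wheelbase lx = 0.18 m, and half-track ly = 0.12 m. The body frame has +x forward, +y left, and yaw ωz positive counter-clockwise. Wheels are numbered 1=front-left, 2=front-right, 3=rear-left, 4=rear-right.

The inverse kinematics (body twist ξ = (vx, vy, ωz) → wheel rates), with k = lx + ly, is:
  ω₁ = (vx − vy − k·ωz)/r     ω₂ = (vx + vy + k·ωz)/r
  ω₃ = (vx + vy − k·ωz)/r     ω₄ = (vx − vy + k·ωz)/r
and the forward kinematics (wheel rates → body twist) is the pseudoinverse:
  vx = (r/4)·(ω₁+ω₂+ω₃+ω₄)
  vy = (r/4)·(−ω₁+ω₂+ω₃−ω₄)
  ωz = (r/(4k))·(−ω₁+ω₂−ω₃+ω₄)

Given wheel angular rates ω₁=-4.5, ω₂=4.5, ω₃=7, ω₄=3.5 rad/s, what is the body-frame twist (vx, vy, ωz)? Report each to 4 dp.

(0.2625, 0.3125, 0.4583)

k = lx + ly = 0.18 + 0.12 = 0.3000
ω₁+ω₂+ω₃+ω₄ = 10.5000  →  vx = (0.1/4)·10.5000 = 0.2625
−ω₁+ω₂+ω₃−ω₄ = 12.5000  →  vy = (0.1/4)·12.5000 = 0.3125
−ω₁+ω₂−ω₃+ω₄ = 5.5000  →  ωz = (0.1/1.2000)·5.5000 = 0.4583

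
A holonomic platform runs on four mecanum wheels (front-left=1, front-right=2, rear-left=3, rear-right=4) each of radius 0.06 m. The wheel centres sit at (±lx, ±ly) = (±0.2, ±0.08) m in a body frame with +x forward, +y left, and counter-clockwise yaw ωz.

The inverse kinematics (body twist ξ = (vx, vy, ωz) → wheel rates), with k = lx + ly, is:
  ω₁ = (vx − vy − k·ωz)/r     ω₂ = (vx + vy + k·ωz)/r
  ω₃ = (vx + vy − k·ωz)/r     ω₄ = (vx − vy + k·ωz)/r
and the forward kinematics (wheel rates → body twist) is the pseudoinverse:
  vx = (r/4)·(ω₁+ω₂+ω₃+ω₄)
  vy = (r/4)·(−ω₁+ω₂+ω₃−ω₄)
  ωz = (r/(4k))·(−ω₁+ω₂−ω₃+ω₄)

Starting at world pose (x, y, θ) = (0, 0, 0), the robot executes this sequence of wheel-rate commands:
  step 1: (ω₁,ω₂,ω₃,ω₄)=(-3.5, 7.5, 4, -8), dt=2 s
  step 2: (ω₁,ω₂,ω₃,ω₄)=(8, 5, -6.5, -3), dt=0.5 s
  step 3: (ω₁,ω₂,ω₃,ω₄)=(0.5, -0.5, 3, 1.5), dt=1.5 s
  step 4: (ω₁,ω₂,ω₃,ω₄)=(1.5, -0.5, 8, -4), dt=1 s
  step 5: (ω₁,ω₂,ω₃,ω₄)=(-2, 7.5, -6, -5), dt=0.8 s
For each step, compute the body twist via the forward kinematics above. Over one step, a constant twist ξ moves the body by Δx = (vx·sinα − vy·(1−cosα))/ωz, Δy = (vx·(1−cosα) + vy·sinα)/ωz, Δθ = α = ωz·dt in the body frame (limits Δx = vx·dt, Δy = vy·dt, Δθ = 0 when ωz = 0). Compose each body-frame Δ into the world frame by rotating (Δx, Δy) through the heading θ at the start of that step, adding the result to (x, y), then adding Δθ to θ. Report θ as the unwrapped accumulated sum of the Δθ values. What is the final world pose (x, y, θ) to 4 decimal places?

(0.3371, 0.8153, -0.5946)

step 1: ξ=(vx,vy,ωz)=(0.0000, 0.3450, -0.0536), dt=2.0 → body Δ=(0.0369, 0.6887, -0.1071) → world pose (0.0369, 0.6887, -0.1071)
step 2: ξ=(vx,vy,ωz)=(0.0525, -0.0975, 0.0268), dt=0.5 → body Δ=(0.0266, -0.0486, 0.0134) → world pose (0.0582, 0.6375, -0.0938)
step 3: ξ=(vx,vy,ωz)=(0.0675, 0.0075, -0.1339), dt=1.5 → body Δ=(0.1017, 0.0010, -0.2009) → world pose (0.1595, 0.6291, -0.2946)
step 4: ξ=(vx,vy,ωz)=(0.0750, 0.1500, -0.7500), dt=1.0 → body Δ=(0.1218, 0.1095, -0.7500) → world pose (0.3079, 0.6985, -1.0446)
step 5: ξ=(vx,vy,ωz)=(-0.0825, 0.1275, 0.5625), dt=0.8 → body Δ=(-0.0864, 0.0840, 0.4500) → world pose (0.3371, 0.8153, -0.5946)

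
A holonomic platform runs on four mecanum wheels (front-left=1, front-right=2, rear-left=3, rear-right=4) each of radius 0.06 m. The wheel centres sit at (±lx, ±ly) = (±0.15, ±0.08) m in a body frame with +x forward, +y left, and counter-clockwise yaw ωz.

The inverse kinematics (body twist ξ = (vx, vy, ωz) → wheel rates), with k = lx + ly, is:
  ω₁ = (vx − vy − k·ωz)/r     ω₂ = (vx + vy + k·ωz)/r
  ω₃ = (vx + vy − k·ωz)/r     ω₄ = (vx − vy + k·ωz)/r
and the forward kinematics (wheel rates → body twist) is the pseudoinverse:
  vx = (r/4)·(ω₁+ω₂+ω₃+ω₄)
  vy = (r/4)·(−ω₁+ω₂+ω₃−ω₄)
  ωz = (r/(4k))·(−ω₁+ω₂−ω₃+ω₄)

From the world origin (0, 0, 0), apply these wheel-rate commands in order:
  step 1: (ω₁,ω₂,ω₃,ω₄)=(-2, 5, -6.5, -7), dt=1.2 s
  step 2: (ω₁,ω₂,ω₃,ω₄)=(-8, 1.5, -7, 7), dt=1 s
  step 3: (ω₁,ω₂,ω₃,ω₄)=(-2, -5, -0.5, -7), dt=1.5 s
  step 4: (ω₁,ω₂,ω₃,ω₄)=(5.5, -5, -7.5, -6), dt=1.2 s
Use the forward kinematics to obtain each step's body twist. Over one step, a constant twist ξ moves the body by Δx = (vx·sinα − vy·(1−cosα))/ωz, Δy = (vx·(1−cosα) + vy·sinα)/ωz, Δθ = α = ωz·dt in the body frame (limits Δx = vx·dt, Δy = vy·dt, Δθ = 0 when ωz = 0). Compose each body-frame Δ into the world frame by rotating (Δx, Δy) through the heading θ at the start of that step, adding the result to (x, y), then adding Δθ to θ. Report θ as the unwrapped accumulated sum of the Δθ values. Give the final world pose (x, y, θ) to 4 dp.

(-0.2764, -0.6463, 0.4076)

step 1: ξ=(vx,vy,ωz)=(-0.1575, 0.1125, 0.4239), dt=1.2 → body Δ=(-0.2146, 0.0822, 0.5087) → world pose (-0.2146, 0.0822, 0.5087)
step 2: ξ=(vx,vy,ωz)=(-0.0975, -0.0675, 1.5326), dt=1.0 → body Δ=(-0.0212, -0.1052, 1.5326) → world pose (-0.1818, -0.0200, 2.0413)
step 3: ξ=(vx,vy,ωz)=(-0.2175, 0.0525, -0.6196), dt=1.5 → body Δ=(-0.2472, 0.2089, -0.9293) → world pose (-0.2560, -0.3351, 1.1120)
step 4: ξ=(vx,vy,ωz)=(-0.1950, -0.1800, -0.5870), dt=1.2 → body Δ=(-0.2881, -0.1195, -0.7043) → world pose (-0.2764, -0.6463, 0.4076)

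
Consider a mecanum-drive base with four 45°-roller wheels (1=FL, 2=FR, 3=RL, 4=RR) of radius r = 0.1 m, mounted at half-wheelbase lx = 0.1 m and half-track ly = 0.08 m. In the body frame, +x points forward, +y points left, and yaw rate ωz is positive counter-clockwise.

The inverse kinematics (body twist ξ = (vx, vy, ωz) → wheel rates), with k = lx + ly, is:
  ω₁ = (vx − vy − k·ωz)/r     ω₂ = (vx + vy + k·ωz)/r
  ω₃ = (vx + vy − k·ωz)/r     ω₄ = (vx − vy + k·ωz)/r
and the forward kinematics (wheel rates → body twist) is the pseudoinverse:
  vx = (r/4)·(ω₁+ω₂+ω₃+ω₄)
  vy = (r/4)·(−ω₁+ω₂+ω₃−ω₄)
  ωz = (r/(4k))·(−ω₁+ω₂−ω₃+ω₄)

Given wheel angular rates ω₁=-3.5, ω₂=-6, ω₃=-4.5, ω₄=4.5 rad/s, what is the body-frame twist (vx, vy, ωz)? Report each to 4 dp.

(-0.2375, -0.2875, 0.9028)

k = lx + ly = 0.1 + 0.08 = 0.1800
ω₁+ω₂+ω₃+ω₄ = -9.5000  →  vx = (0.1/4)·-9.5000 = -0.2375
−ω₁+ω₂+ω₃−ω₄ = -11.5000  →  vy = (0.1/4)·-11.5000 = -0.2875
−ω₁+ω₂−ω₃+ω₄ = 6.5000  →  ωz = (0.1/0.7200)·6.5000 = 0.9028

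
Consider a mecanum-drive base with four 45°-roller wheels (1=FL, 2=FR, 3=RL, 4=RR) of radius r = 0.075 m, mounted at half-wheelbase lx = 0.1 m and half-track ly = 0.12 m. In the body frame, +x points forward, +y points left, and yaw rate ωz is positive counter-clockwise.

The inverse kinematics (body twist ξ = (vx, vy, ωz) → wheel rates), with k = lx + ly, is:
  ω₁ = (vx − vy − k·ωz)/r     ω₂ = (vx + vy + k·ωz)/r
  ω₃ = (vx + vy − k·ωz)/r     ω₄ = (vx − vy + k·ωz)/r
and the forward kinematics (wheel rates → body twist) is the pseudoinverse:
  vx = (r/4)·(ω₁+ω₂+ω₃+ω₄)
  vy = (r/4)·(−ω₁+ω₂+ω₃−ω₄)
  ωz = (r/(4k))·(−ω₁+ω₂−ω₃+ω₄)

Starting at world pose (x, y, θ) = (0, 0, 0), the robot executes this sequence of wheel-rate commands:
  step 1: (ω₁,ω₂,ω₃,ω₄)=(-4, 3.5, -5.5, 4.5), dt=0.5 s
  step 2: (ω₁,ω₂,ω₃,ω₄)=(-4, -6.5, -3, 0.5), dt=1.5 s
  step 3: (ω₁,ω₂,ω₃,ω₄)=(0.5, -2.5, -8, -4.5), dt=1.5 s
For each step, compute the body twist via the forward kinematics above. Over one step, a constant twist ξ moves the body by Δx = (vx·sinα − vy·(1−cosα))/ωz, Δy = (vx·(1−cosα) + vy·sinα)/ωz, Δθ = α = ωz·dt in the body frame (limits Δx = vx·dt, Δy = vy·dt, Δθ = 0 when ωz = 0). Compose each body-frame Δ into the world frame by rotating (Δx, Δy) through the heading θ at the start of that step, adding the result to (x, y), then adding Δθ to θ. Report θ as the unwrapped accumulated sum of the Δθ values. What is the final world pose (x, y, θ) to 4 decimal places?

(-0.2422, -0.8408, 0.9375)

step 1: ξ=(vx,vy,ωz)=(-0.0281, -0.0469, 1.4915), dt=0.5 → body Δ=(-0.0045, -0.0263, 0.7457) → world pose (-0.0045, -0.0263, 0.7457)
step 2: ξ=(vx,vy,ωz)=(-0.2437, -0.1125, 0.0852), dt=1.5 → body Δ=(-0.3539, -0.1916, 0.1278) → world pose (-0.1344, -0.4072, 0.8736)
step 3: ξ=(vx,vy,ωz)=(-0.2719, -0.1219, 0.0426), dt=1.5 → body Δ=(-0.4017, -0.1957, 0.0639) → world pose (-0.2422, -0.8408, 0.9375)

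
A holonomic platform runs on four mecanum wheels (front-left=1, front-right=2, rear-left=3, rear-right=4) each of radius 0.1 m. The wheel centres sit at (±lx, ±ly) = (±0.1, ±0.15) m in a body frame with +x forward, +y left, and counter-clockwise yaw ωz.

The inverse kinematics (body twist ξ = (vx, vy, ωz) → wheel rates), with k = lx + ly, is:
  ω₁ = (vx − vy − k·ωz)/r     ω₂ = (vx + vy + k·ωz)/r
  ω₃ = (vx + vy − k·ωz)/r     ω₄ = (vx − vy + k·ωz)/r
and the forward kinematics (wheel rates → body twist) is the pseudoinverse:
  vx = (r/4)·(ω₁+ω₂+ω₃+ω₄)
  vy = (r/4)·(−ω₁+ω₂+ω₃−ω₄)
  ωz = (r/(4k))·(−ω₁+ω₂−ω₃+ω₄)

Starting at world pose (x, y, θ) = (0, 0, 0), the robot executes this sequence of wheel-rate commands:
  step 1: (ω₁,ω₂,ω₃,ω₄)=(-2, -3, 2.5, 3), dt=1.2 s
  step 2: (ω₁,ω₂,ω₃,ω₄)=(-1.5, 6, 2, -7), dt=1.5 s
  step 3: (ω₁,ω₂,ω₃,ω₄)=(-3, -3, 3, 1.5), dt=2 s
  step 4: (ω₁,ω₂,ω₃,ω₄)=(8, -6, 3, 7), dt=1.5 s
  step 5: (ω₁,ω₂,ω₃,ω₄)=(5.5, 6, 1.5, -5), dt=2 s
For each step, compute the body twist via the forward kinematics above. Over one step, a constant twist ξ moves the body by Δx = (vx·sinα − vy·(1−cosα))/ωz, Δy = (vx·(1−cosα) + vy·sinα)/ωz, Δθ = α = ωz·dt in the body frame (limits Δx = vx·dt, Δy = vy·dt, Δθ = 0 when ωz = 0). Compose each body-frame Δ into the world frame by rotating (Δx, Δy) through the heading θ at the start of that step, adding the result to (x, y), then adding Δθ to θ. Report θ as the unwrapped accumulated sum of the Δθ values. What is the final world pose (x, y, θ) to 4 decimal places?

step 1: ξ=(vx,vy,ωz)=(0.0125, -0.0375, -0.0500), dt=1.2 → body Δ=(0.0136, -0.0454, -0.0600) → world pose (0.0136, -0.0454, -0.0600)
step 2: ξ=(vx,vy,ωz)=(-0.0125, 0.4125, -0.1500), dt=1.5 → body Δ=(0.0507, 0.6156, -0.2250) → world pose (0.1012, 0.5661, -0.2850)
step 3: ξ=(vx,vy,ωz)=(-0.0375, 0.0375, -0.1500), dt=2.0 → body Δ=(-0.0627, 0.0850, -0.3000) → world pose (0.0649, 0.6653, -0.5850)
step 4: ξ=(vx,vy,ωz)=(0.3000, -0.4500, -1.0000), dt=1.5 → body Δ=(-0.1189, -0.7277, -1.5000) → world pose (-0.4360, 0.1243, -2.0850)
step 5: ξ=(vx,vy,ωz)=(0.2000, 0.1750, -0.6000), dt=2.0 → body Δ=(0.4967, 0.0593, -1.2000) → world pose (-0.6287, -0.3373, -3.2850)

(-0.6287, -0.3373, -3.2850)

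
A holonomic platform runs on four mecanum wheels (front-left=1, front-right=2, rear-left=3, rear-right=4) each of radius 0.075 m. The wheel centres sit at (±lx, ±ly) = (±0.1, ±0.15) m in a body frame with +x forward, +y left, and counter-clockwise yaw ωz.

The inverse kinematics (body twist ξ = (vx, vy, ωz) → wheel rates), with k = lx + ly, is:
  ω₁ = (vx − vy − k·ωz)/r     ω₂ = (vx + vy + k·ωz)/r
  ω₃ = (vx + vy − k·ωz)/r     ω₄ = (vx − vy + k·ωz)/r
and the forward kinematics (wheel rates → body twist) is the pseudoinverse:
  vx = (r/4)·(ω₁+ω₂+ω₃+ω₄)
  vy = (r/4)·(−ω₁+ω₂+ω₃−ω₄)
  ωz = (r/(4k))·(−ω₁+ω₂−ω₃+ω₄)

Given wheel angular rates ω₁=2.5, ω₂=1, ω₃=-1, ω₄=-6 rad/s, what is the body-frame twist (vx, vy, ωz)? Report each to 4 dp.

(-0.0656, 0.0656, -0.4875)

k = lx + ly = 0.1 + 0.15 = 0.2500
ω₁+ω₂+ω₃+ω₄ = -3.5000  →  vx = (0.075/4)·-3.5000 = -0.0656
−ω₁+ω₂+ω₃−ω₄ = 3.5000  →  vy = (0.075/4)·3.5000 = 0.0656
−ω₁+ω₂−ω₃+ω₄ = -6.5000  →  ωz = (0.075/1.0000)·-6.5000 = -0.4875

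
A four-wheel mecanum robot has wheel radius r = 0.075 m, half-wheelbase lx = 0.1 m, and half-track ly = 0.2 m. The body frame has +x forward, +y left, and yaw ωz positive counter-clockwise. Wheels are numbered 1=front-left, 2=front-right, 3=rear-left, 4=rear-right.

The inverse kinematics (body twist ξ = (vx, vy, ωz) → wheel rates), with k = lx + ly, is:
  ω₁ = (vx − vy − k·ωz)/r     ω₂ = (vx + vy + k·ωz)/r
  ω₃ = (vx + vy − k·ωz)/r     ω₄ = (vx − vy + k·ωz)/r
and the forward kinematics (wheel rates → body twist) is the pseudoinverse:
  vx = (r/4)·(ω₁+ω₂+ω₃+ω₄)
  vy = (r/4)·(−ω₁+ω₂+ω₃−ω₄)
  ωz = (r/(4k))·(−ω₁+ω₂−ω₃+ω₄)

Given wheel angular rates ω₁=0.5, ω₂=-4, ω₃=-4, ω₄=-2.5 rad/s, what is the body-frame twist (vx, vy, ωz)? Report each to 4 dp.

k = lx + ly = 0.1 + 0.2 = 0.3000
ω₁+ω₂+ω₃+ω₄ = -10.0000  →  vx = (0.075/4)·-10.0000 = -0.1875
−ω₁+ω₂+ω₃−ω₄ = -6.0000  →  vy = (0.075/4)·-6.0000 = -0.1125
−ω₁+ω₂−ω₃+ω₄ = -3.0000  →  ωz = (0.075/1.2000)·-3.0000 = -0.1875

(-0.1875, -0.1125, -0.1875)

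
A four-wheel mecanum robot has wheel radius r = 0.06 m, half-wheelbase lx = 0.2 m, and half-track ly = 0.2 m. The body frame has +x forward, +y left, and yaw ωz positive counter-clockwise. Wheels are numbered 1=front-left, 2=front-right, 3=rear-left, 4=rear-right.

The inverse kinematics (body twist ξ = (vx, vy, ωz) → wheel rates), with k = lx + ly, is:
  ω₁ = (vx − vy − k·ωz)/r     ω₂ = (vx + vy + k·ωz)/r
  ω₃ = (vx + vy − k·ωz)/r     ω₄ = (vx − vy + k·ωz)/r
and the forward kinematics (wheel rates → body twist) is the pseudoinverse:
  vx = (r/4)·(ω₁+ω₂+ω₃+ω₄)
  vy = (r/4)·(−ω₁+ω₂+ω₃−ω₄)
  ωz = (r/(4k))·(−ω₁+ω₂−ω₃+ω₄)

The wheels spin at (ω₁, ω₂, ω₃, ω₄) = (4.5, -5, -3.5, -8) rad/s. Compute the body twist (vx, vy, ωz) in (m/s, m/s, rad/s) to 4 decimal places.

k = lx + ly = 0.2 + 0.2 = 0.4000
ω₁+ω₂+ω₃+ω₄ = -12.0000  →  vx = (0.06/4)·-12.0000 = -0.1800
−ω₁+ω₂+ω₃−ω₄ = -5.0000  →  vy = (0.06/4)·-5.0000 = -0.0750
−ω₁+ω₂−ω₃+ω₄ = -14.0000  →  ωz = (0.06/1.6000)·-14.0000 = -0.5250

(-0.1800, -0.0750, -0.5250)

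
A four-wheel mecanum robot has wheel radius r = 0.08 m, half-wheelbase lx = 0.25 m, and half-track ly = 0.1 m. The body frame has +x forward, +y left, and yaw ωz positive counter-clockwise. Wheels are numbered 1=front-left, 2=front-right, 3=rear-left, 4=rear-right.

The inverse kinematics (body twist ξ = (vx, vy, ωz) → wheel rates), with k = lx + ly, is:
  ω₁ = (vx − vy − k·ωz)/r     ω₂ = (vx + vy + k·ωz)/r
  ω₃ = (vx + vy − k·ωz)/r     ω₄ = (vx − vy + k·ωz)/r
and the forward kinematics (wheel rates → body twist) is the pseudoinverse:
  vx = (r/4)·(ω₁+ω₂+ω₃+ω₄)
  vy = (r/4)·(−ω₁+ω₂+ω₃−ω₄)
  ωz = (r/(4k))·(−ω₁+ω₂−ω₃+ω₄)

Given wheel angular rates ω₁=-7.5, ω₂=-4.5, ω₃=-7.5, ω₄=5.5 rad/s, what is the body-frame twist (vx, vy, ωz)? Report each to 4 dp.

(-0.2800, -0.2000, 0.9143)

k = lx + ly = 0.25 + 0.1 = 0.3500
ω₁+ω₂+ω₃+ω₄ = -14.0000  →  vx = (0.08/4)·-14.0000 = -0.2800
−ω₁+ω₂+ω₃−ω₄ = -10.0000  →  vy = (0.08/4)·-10.0000 = -0.2000
−ω₁+ω₂−ω₃+ω₄ = 16.0000  →  ωz = (0.08/1.4000)·16.0000 = 0.9143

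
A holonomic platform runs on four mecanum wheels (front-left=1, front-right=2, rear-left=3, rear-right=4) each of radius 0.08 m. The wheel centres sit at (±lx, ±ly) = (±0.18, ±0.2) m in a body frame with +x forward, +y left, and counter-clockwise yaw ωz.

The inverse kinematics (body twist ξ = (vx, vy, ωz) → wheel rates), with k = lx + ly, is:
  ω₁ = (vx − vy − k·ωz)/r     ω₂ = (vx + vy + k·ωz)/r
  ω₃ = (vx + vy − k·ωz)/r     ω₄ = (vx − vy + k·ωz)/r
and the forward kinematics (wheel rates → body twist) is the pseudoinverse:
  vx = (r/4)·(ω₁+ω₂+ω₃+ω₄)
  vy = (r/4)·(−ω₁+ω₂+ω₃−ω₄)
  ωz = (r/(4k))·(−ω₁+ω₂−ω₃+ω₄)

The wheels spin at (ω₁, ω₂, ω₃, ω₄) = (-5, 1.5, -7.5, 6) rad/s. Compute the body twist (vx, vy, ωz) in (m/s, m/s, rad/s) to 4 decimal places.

(-0.1000, -0.1400, 1.0526)

k = lx + ly = 0.18 + 0.2 = 0.3800
ω₁+ω₂+ω₃+ω₄ = -5.0000  →  vx = (0.08/4)·-5.0000 = -0.1000
−ω₁+ω₂+ω₃−ω₄ = -7.0000  →  vy = (0.08/4)·-7.0000 = -0.1400
−ω₁+ω₂−ω₃+ω₄ = 20.0000  →  ωz = (0.08/1.5200)·20.0000 = 1.0526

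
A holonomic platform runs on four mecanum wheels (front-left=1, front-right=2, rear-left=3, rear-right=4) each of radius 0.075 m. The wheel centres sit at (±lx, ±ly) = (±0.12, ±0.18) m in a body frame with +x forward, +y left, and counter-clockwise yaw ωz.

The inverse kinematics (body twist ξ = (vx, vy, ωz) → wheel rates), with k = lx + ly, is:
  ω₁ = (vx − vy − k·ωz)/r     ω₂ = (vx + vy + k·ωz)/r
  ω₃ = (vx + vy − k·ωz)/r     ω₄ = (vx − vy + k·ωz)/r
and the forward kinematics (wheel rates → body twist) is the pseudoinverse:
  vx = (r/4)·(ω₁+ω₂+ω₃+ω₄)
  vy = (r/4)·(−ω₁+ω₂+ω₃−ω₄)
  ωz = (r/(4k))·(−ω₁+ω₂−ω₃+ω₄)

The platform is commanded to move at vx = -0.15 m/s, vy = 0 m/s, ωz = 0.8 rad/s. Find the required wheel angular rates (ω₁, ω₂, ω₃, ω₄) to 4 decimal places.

(-5.2000, 1.2000, -5.2000, 1.2000)

k = lx + ly = 0.12 + 0.18 = 0.3000;  k·ωz = 0.3000·0.8 = 0.2400
ω₁ (FL) = (vx − vy − k·ωz)/r = -0.3900/0.075 = -5.2000
ω₂ (FR) = (vx + vy + k·ωz)/r = 0.0900/0.075 = 1.2000
ω₃ (RL) = (vx + vy − k·ωz)/r = -0.3900/0.075 = -5.2000
ω₄ (RR) = (vx − vy + k·ωz)/r = 0.0900/0.075 = 1.2000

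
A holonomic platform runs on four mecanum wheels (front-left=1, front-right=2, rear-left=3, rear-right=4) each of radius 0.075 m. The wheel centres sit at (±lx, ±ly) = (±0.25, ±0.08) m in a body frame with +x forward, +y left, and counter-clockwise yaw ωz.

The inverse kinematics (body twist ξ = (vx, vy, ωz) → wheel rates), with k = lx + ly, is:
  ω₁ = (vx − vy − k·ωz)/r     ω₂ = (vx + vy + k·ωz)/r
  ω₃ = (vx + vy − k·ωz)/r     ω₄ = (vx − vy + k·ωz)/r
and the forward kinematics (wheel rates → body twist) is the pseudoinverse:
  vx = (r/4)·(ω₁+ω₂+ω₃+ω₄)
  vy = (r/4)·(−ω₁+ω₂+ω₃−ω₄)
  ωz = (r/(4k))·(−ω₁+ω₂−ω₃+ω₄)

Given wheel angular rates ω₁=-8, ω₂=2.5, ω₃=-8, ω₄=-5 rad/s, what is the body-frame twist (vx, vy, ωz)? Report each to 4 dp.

(-0.3469, 0.1406, 0.7670)

k = lx + ly = 0.25 + 0.08 = 0.3300
ω₁+ω₂+ω₃+ω₄ = -18.5000  →  vx = (0.075/4)·-18.5000 = -0.3469
−ω₁+ω₂+ω₃−ω₄ = 7.5000  →  vy = (0.075/4)·7.5000 = 0.1406
−ω₁+ω₂−ω₃+ω₄ = 13.5000  →  ωz = (0.075/1.3200)·13.5000 = 0.7670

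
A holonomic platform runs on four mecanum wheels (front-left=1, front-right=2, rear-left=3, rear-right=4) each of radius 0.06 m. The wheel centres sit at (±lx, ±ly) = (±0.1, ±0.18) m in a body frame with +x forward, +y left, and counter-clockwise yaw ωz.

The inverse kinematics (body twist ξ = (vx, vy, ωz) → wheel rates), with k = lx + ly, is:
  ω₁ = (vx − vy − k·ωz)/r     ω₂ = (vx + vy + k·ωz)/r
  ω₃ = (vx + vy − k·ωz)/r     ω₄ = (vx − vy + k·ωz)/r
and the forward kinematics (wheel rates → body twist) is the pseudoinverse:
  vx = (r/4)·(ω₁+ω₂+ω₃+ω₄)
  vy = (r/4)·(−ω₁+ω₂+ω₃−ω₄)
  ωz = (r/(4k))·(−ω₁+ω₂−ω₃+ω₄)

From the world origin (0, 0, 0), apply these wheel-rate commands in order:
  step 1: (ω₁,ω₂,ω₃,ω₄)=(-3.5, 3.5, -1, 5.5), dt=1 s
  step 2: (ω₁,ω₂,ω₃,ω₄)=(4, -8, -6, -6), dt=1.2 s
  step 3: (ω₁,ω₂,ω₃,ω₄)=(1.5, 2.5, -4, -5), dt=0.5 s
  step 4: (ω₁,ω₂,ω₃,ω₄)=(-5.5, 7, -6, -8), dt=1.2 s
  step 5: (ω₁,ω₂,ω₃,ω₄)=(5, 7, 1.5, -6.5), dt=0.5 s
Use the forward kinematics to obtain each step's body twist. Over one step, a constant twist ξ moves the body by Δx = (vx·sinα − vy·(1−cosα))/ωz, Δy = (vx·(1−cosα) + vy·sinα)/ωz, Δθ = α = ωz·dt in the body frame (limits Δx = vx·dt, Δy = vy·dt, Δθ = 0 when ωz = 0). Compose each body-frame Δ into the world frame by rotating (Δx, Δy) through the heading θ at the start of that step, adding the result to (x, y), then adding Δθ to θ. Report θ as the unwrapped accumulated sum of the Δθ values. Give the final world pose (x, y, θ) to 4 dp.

(-0.4516, 0.0289, 0.4661)

step 1: ξ=(vx,vy,ωz)=(0.0675, 0.0075, 0.7232), dt=1.0 → body Δ=(0.0592, 0.0302, 0.7232) → world pose (0.0592, 0.0302, 0.7232)
step 2: ξ=(vx,vy,ωz)=(-0.2400, -0.1800, -0.6429), dt=1.2 → body Δ=(-0.3395, -0.0895, -0.7714) → world pose (-0.1361, -0.2616, -0.0482)
step 3: ξ=(vx,vy,ωz)=(-0.0750, 0.0300, 0.0000), dt=0.5 → body Δ=(-0.0375, 0.0150, 0.0000) → world pose (-0.1729, -0.2448, -0.0482)
step 4: ξ=(vx,vy,ωz)=(-0.1875, 0.2175, 0.5625), dt=1.2 → body Δ=(-0.2931, 0.1685, 0.6750) → world pose (-0.4575, -0.0623, 0.6268)
step 5: ξ=(vx,vy,ωz)=(0.1050, 0.1500, -0.3214), dt=0.5 → body Δ=(0.0583, 0.0705, -0.1607) → world pose (-0.4516, 0.0289, 0.4661)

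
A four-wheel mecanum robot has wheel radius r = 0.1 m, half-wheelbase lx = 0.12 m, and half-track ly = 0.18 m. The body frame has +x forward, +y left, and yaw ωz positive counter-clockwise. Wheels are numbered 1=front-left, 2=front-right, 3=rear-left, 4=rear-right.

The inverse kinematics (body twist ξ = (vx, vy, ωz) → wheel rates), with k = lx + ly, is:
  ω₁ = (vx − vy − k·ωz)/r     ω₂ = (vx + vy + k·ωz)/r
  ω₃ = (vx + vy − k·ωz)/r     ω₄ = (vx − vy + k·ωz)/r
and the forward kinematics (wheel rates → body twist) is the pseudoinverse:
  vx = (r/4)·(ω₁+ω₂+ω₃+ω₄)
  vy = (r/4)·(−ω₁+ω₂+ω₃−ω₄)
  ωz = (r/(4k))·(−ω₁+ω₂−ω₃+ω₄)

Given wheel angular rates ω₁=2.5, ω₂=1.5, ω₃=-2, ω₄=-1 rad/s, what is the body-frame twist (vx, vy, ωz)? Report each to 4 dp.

(0.0250, -0.0500, 0.0000)

k = lx + ly = 0.12 + 0.18 = 0.3000
ω₁+ω₂+ω₃+ω₄ = 1.0000  →  vx = (0.1/4)·1.0000 = 0.0250
−ω₁+ω₂+ω₃−ω₄ = -2.0000  →  vy = (0.1/4)·-2.0000 = -0.0500
−ω₁+ω₂−ω₃+ω₄ = 0.0000  →  ωz = (0.1/1.2000)·0.0000 = 0.0000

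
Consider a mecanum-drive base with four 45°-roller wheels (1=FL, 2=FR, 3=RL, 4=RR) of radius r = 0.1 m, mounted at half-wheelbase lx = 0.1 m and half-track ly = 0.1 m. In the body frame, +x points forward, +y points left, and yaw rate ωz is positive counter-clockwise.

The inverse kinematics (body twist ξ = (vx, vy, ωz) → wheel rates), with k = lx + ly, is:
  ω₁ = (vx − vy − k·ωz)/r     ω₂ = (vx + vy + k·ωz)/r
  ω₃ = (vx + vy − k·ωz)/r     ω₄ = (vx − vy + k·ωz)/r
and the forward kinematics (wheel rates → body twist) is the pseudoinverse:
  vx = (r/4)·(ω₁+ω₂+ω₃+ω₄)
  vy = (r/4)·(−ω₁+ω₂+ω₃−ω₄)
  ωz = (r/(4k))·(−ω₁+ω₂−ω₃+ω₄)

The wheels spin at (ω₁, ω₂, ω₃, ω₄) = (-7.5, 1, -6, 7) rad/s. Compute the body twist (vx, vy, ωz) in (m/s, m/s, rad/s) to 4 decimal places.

(-0.1375, -0.1125, 2.6875)

k = lx + ly = 0.1 + 0.1 = 0.2000
ω₁+ω₂+ω₃+ω₄ = -5.5000  →  vx = (0.1/4)·-5.5000 = -0.1375
−ω₁+ω₂+ω₃−ω₄ = -4.5000  →  vy = (0.1/4)·-4.5000 = -0.1125
−ω₁+ω₂−ω₃+ω₄ = 21.5000  →  ωz = (0.1/0.8000)·21.5000 = 2.6875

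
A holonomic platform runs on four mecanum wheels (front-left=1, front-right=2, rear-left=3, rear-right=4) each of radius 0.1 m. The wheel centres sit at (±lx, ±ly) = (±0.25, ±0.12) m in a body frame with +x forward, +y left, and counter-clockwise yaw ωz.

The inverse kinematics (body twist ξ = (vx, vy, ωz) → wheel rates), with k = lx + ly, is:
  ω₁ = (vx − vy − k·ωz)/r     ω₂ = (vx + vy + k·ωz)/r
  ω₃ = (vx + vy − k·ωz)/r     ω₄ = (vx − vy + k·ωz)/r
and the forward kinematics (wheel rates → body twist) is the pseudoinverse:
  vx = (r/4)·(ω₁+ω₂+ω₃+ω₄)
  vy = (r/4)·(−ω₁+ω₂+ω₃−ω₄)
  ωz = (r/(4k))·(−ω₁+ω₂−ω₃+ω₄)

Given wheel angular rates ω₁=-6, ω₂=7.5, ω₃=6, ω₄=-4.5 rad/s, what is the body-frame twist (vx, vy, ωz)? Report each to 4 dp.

k = lx + ly = 0.25 + 0.12 = 0.3700
ω₁+ω₂+ω₃+ω₄ = 3.0000  →  vx = (0.1/4)·3.0000 = 0.0750
−ω₁+ω₂+ω₃−ω₄ = 24.0000  →  vy = (0.1/4)·24.0000 = 0.6000
−ω₁+ω₂−ω₃+ω₄ = 3.0000  →  ωz = (0.1/1.4800)·3.0000 = 0.2027

(0.0750, 0.6000, 0.2027)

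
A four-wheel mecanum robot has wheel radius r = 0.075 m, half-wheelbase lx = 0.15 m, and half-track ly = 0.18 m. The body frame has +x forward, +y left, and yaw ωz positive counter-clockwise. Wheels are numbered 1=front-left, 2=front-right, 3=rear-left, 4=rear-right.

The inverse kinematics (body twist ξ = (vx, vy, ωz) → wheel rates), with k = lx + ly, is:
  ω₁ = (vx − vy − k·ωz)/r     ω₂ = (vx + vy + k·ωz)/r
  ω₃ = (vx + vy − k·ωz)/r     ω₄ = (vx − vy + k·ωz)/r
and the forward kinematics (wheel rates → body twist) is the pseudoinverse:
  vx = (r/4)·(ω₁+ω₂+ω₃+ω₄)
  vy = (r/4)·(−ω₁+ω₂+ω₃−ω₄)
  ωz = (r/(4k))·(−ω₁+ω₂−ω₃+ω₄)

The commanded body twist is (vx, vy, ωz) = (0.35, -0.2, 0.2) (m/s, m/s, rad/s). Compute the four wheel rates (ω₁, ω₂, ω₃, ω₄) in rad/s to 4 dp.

(6.4533, 2.8800, 1.1200, 8.2133)

k = lx + ly = 0.15 + 0.18 = 0.3300;  k·ωz = 0.3300·0.2 = 0.0660
ω₁ (FL) = (vx − vy − k·ωz)/r = 0.4840/0.075 = 6.4533
ω₂ (FR) = (vx + vy + k·ωz)/r = 0.2160/0.075 = 2.8800
ω₃ (RL) = (vx + vy − k·ωz)/r = 0.0840/0.075 = 1.1200
ω₄ (RR) = (vx − vy + k·ωz)/r = 0.6160/0.075 = 8.2133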